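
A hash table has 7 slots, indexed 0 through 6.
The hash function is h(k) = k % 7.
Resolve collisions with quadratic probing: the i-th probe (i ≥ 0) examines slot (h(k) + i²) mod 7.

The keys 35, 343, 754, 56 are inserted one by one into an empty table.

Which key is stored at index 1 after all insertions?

343

Insert 35: h=0, slot 0 empty -> index 0.
Insert 343: h=0, slot 0 occupied -> index 1.
Insert 754: h=5, slot 5 empty -> index 5.
Insert 56: h=0, slots 0,1 occupied -> index 4.
Table: [35, 343, —, —, 56, 754, —]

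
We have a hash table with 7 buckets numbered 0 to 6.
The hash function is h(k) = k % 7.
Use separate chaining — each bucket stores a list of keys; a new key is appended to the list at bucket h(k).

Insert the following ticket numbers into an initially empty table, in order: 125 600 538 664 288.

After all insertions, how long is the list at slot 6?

125 -> bucket 6
600 -> bucket 5
538 -> bucket 6 (collision)
664 -> bucket 6 (collision)
288 -> bucket 1
Final buckets:
0: —
1: 288
2: —
3: —
4: —
5: 600
6: 125 -> 538 -> 664

3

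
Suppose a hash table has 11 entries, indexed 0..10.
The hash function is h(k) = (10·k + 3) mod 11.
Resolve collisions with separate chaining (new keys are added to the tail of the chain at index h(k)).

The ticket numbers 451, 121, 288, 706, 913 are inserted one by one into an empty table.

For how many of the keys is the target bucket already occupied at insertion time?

3

Insert 451: h=3, bucket 3 empty -> new chain.
Insert 121: h=3, bucket 3 nonempty -> append to chain.
Insert 288: h=1, bucket 1 empty -> new chain.
Insert 706: h=1, bucket 1 nonempty -> append to chain.
Insert 913: h=3, bucket 3 nonempty -> append to chain.
Final buckets:
0: ∅
1: 288 -> 706
2: ∅
3: 451 -> 121 -> 913
4: ∅
5: ∅
6: ∅
7: ∅
8: ∅
9: ∅
10: ∅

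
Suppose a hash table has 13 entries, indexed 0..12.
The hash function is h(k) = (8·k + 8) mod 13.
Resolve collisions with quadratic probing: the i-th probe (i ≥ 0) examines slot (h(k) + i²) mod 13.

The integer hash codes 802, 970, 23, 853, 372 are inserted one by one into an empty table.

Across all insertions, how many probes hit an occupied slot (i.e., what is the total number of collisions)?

Insert 802: h=2, slot 2 empty -> index 2.
Insert 970: h=7, slot 7 empty -> index 7.
Insert 23: h=10, slot 10 empty -> index 10.
Insert 853: h=7, slot 7 occupied -> index 8.
Insert 372: h=7, slots 7,8 occupied -> index 11.
Table: [—, —, 802, —, —, —, —, 970, 853, —, 23, 372, —]

3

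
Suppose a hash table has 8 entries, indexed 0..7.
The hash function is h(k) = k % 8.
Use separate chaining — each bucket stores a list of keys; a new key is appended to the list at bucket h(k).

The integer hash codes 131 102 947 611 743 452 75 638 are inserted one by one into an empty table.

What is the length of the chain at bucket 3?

Insert 131: h=3, bucket 3 empty -> new chain.
Insert 102: h=6, bucket 6 empty -> new chain.
Insert 947: h=3, bucket 3 nonempty -> append to chain.
Insert 611: h=3, bucket 3 nonempty -> append to chain.
Insert 743: h=7, bucket 7 empty -> new chain.
Insert 452: h=4, bucket 4 empty -> new chain.
Insert 75: h=3, bucket 3 nonempty -> append to chain.
Insert 638: h=6, bucket 6 nonempty -> append to chain.
Final buckets:
0: -
1: -
2: -
3: 131 -> 947 -> 611 -> 75
4: 452
5: -
6: 102 -> 638
7: 743

4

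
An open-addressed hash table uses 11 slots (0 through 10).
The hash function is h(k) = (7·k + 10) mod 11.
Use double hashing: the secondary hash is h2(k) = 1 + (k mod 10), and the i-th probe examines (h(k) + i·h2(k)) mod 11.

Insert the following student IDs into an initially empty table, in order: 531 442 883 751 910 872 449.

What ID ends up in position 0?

751

531: h=9 => slot 9
442: h=2 => slot 2
883: h=9, h2=4, probe 9,2,6 => slot 6
751: h=9, h2=2, probe 9,0 => slot 0
910: h=0, h2=1, probe 0,1 => slot 1
872: h=9, h2=3, probe 9,1,4 => slot 4
449: h=7 => slot 7
Table: [751, 910, 442, ., 872, ., 883, 449, ., 531, .]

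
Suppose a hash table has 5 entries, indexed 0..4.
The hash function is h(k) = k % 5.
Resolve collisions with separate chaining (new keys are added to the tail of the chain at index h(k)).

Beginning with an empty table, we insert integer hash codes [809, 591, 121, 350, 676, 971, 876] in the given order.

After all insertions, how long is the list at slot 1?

809 → bucket 4
591 → bucket 1
121 → bucket 1 (collision)
350 → bucket 0
676 → bucket 1 (collision)
971 → bucket 1 (collision)
876 → bucket 1 (collision)
Final buckets:
0: 350
1: 591 -> 121 -> 676 -> 971 -> 876
2: _
3: _
4: 809

5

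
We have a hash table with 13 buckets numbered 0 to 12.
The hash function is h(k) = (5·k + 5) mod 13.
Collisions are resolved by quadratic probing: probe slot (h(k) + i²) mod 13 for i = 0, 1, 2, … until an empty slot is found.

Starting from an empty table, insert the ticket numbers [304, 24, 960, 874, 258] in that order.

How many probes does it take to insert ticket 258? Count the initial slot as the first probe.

Insert 304: h=4, slot 4 empty -> index 4.
Insert 24: h=8, slot 8 empty -> index 8.
Insert 960: h=8, slot 8 occupied -> index 9.
Insert 874: h=7, slot 7 empty -> index 7.
Insert 258: h=8, slots 8,9 occupied -> index 12.
Table: [-, -, -, -, 304, -, -, 874, 24, 960, -, -, 258]

3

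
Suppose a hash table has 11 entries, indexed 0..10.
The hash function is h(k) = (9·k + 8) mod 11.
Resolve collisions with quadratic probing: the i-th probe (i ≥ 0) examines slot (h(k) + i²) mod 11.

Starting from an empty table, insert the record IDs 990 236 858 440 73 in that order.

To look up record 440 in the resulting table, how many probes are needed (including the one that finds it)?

4

990 hashes to 8; slot 8 is free → place at 8.
236 hashes to 9; slot 9 is free → place at 9.
858 hashes to 8; 8,9 taken → place at 1.
440 hashes to 8; 8,9,1 taken → place at 6.
73 hashes to 5; slot 5 is free → place at 5.
Table: [∅, 858, ∅, ∅, ∅, 73, 440, ∅, 990, 236, ∅]
Lookup 440: h=8, probe 8,9,1,6 → found at 6.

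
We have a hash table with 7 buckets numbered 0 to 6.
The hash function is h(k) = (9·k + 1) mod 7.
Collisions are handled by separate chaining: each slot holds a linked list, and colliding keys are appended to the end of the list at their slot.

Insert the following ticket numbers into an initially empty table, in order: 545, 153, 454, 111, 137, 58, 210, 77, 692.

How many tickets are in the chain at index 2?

Insert 545: h=6, bucket 6 empty -> new chain.
Insert 153: h=6, bucket 6 nonempty -> append to chain.
Insert 454: h=6, bucket 6 nonempty -> append to chain.
Insert 111: h=6, bucket 6 nonempty -> append to chain.
Insert 137: h=2, bucket 2 empty -> new chain.
Insert 58: h=5, bucket 5 empty -> new chain.
Insert 210: h=1, bucket 1 empty -> new chain.
Insert 77: h=1, bucket 1 nonempty -> append to chain.
Insert 692: h=6, bucket 6 nonempty -> append to chain.
Final buckets:
0: .
1: 210 -> 77
2: 137
3: .
4: .
5: 58
6: 545 -> 153 -> 454 -> 111 -> 692

1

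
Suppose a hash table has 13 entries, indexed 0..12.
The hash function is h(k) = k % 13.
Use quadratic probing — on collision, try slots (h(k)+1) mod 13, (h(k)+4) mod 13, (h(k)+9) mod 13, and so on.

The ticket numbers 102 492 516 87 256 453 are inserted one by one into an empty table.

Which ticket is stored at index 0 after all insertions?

256

102 hashes to 11; slot 11 is free => place at 11.
492 hashes to 11; 11 taken => place at 12.
516 hashes to 9; slot 9 is free => place at 9.
87 hashes to 9; 9 taken => place at 10.
256 hashes to 9; 9,10 taken => place at 0.
453 hashes to 11; 11,12 taken => place at 2.
Table: [256, _, 453, _, _, _, _, _, _, 516, 87, 102, 492]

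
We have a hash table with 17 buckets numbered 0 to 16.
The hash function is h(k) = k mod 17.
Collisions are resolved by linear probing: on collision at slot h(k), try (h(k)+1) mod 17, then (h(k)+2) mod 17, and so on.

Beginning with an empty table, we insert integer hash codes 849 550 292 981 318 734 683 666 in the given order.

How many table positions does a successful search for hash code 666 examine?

5

849: h=16 → slot 16
550: h=6 → slot 6
292: h=3 → slot 3
981: h=12 → slot 12
318: h=12, probe 12,13 → slot 13
734: h=3, probe 3,4 → slot 4
683: h=3, probe 3,4,5 → slot 5
666: h=3, probe 3,4,5,6,7 → slot 7
Table: [∅, ∅, ∅, 292, 734, 683, 550, 666, ∅, ∅, ∅, ∅, 981, 318, ∅, ∅, 849]
Lookup 666: h=3, probe 3,4,5,6,7 → found at 7.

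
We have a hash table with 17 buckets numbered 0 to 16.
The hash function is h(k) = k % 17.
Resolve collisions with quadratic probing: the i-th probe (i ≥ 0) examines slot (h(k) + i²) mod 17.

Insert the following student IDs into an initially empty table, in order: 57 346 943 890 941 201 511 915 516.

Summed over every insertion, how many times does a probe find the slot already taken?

14

57 hashes to 6; slot 6 is free -> place at 6.
346 hashes to 6; 6 taken -> place at 7.
943 hashes to 8; slot 8 is free -> place at 8.
890 hashes to 6; 6,7 taken -> place at 10.
941 hashes to 6; 6,7,10 taken -> place at 15.
201 hashes to 14; slot 14 is free -> place at 14.
511 hashes to 1; slot 1 is free -> place at 1.
915 hashes to 14; 14,15,1,6 taken -> place at 13.
516 hashes to 6; 6,7,10,15 taken -> place at 5.
Table: [∅, 511, ∅, ∅, ∅, 516, 57, 346, 943, ∅, 890, ∅, ∅, 915, 201, 941, ∅]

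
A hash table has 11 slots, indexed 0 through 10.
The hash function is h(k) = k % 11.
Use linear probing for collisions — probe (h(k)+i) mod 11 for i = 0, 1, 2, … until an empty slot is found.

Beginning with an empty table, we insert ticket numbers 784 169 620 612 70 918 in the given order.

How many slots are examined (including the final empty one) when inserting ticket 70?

3

784: h=3 → slot 3
169: h=4 → slot 4
620: h=4, probe 4,5 → slot 5
612: h=7 → slot 7
70: h=4, probe 4,5,6 → slot 6
918: h=5, probe 5,6,7,8 → slot 8
Table: [—, —, —, 784, 169, 620, 70, 612, 918, —, —]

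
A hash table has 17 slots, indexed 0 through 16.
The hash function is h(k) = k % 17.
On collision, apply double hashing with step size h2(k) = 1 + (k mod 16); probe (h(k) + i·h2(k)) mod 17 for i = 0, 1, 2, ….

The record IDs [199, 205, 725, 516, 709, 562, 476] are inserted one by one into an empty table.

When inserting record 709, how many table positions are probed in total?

3

199 hashes to 12; slot 12 is free => place at 12.
205 hashes to 1; slot 1 is free => place at 1.
725 hashes to 11; slot 11 is free => place at 11.
516 hashes to 6; slot 6 is free => place at 6.
709 hashes to 12, h2=6; 12,1 taken => place at 7.
562 hashes to 1, h2=3; 1 taken => place at 4.
476 hashes to 0; slot 0 is free => place at 0.
Table: [476, 205, ., ., 562, ., 516, 709, ., ., ., 725, 199, ., ., ., .]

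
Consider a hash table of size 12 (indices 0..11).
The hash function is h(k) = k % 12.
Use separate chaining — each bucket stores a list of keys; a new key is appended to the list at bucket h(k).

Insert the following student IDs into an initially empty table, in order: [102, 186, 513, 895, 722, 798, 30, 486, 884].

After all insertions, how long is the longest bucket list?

102 → bucket 6
186 → bucket 6 (collision)
513 → bucket 9
895 → bucket 7
722 → bucket 2
798 → bucket 6 (collision)
30 → bucket 6 (collision)
486 → bucket 6 (collision)
884 → bucket 8
Final buckets:
0: ∅
1: ∅
2: 722
3: ∅
4: ∅
5: ∅
6: 102 -> 186 -> 798 -> 30 -> 486
7: 895
8: 884
9: 513
10: ∅
11: ∅

5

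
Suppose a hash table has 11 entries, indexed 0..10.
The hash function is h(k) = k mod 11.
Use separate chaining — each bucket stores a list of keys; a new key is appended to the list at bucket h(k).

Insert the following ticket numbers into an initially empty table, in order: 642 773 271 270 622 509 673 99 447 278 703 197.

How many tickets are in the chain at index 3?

3

Insert 642: h=4, bucket 4 empty → new chain.
Insert 773: h=3, bucket 3 empty → new chain.
Insert 271: h=7, bucket 7 empty → new chain.
Insert 270: h=6, bucket 6 empty → new chain.
Insert 622: h=6, bucket 6 nonempty → append to chain.
Insert 509: h=3, bucket 3 nonempty → append to chain.
Insert 673: h=2, bucket 2 empty → new chain.
Insert 99: h=0, bucket 0 empty → new chain.
Insert 447: h=7, bucket 7 nonempty → append to chain.
Insert 278: h=3, bucket 3 nonempty → append to chain.
Insert 703: h=10, bucket 10 empty → new chain.
Insert 197: h=10, bucket 10 nonempty → append to chain.
Final buckets:
0: 99
1: _
2: 673
3: 773 -> 509 -> 278
4: 642
5: _
6: 270 -> 622
7: 271 -> 447
8: _
9: _
10: 703 -> 197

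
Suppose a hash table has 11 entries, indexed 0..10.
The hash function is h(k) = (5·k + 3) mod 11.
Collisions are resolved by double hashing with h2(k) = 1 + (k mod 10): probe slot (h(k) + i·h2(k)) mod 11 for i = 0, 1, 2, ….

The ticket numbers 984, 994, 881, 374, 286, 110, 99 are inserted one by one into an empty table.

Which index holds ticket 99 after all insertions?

984 hashes to 6; slot 6 is free → place at 6.
994 hashes to 1; slot 1 is free → place at 1.
881 hashes to 8; slot 8 is free → place at 8.
374 hashes to 3; slot 3 is free → place at 3.
286 hashes to 3, h2=7; 3 taken → place at 10.
110 hashes to 3, h2=1; 3 taken → place at 4.
99 hashes to 3, h2=10; 3 taken → place at 2.
Table: [., 994, 99, 374, 110, ., 984, ., 881, ., 286]

2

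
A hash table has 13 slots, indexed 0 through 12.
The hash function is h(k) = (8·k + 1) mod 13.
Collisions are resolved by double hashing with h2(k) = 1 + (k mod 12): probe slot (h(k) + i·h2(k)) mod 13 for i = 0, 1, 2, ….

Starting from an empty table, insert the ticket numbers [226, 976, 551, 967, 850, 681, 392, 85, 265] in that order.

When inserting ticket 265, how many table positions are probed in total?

Insert 226: h=2, slot 2 empty → index 2.
Insert 976: h=9, slot 9 empty → index 9.
Insert 551: h=2, h2=12, slot 2 occupied → index 1.
Insert 967: h=2, h2=8, slot 2 occupied → index 10.
Insert 850: h=2, h2=11, slot 2 occupied → index 0.
Insert 681: h=2, h2=10, slot 2 occupied → index 12.
Insert 392: h=4, slot 4 empty → index 4.
Insert 85: h=5, slot 5 empty → index 5.
Insert 265: h=2, h2=2, slots 2,4 occupied → index 6.
Table: [850, 551, 226, _, 392, 85, 265, _, _, 976, 967, _, 681]

3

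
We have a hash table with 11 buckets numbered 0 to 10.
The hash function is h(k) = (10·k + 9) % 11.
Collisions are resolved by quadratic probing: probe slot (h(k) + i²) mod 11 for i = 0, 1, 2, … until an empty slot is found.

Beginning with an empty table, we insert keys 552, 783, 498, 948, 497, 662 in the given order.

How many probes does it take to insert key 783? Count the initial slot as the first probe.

552 hashes to 7; slot 7 is free → place at 7.
783 hashes to 7; 7 taken → place at 8.
498 hashes to 6; slot 6 is free → place at 6.
948 hashes to 7; 7,8 taken → place at 0.
497 hashes to 7; 7,8,0 taken → place at 5.
662 hashes to 7; 7,8,0,5 taken → place at 1.
Table: [948, 662, _, _, _, 497, 498, 552, 783, _, _]

2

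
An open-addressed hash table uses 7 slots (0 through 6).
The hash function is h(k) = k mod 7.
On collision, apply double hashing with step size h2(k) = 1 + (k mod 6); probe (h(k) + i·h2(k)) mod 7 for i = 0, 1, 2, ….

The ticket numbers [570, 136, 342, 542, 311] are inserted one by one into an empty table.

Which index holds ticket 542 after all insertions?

2

570 hashes to 3; slot 3 is free => place at 3.
136 hashes to 3, h2=5; 3 taken => place at 1.
342 hashes to 6; slot 6 is free => place at 6.
542 hashes to 3, h2=3; 3,6 taken => place at 2.
311 hashes to 3, h2=6; 3,2,1 taken => place at 0.
Table: [311, 136, 542, 570, ∅, ∅, 342]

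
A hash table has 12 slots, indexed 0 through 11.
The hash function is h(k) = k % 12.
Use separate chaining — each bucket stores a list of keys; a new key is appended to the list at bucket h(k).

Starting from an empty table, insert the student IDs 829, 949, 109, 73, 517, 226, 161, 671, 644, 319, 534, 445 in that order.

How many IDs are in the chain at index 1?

6

829 -> bucket 1
949 -> bucket 1 (collision)
109 -> bucket 1 (collision)
73 -> bucket 1 (collision)
517 -> bucket 1 (collision)
226 -> bucket 10
161 -> bucket 5
671 -> bucket 11
644 -> bucket 8
319 -> bucket 7
534 -> bucket 6
445 -> bucket 1 (collision)
Final buckets:
0: ∅
1: 829 -> 949 -> 109 -> 73 -> 517 -> 445
2: ∅
3: ∅
4: ∅
5: 161
6: 534
7: 319
8: 644
9: ∅
10: 226
11: 671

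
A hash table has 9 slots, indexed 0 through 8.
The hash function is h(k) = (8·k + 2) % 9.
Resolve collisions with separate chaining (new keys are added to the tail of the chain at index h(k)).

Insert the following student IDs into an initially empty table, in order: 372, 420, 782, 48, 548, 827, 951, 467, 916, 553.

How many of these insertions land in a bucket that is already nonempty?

5

Insert 372: h=8, bucket 8 empty -> new chain.
Insert 420: h=5, bucket 5 empty -> new chain.
Insert 782: h=3, bucket 3 empty -> new chain.
Insert 48: h=8, bucket 8 nonempty -> append to chain.
Insert 548: h=3, bucket 3 nonempty -> append to chain.
Insert 827: h=3, bucket 3 nonempty -> append to chain.
Insert 951: h=5, bucket 5 nonempty -> append to chain.
Insert 467: h=3, bucket 3 nonempty -> append to chain.
Insert 916: h=4, bucket 4 empty -> new chain.
Insert 553: h=7, bucket 7 empty -> new chain.
Final buckets:
0: —
1: —
2: —
3: 782 -> 548 -> 827 -> 467
4: 916
5: 420 -> 951
6: —
7: 553
8: 372 -> 48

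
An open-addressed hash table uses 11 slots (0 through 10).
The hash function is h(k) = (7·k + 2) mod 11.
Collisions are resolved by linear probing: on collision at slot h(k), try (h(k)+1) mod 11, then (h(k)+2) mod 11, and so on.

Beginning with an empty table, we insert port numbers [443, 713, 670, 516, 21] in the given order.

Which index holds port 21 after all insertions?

8

Insert 443: h=1, slot 1 empty => index 1.
Insert 713: h=10, slot 10 empty => index 10.
Insert 670: h=6, slot 6 empty => index 6.
Insert 516: h=6, slot 6 occupied => index 7.
Insert 21: h=6, slots 6,7 occupied => index 8.
Table: [∅, 443, ∅, ∅, ∅, ∅, 670, 516, 21, ∅, 713]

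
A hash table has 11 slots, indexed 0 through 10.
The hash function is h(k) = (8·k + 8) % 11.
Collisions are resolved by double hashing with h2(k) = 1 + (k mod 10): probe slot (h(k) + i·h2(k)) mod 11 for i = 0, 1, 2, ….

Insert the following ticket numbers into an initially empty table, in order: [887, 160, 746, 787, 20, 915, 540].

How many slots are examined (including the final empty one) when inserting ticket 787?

887 hashes to 9; slot 9 is free -> place at 9.
160 hashes to 1; slot 1 is free -> place at 1.
746 hashes to 3; slot 3 is free -> place at 3.
787 hashes to 1, h2=8; 1,9 taken -> place at 6.
20 hashes to 3, h2=1; 3 taken -> place at 4.
915 hashes to 2; slot 2 is free -> place at 2.
540 hashes to 5; slot 5 is free -> place at 5.
Table: [∅, 160, 915, 746, 20, 540, 787, ∅, ∅, 887, ∅]

3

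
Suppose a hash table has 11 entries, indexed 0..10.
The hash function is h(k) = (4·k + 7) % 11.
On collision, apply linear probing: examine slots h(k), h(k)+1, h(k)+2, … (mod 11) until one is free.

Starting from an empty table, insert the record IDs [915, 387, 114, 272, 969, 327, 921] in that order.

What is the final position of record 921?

8

915: h=4 → slot 4
387: h=4, probe 4,5 → slot 5
114: h=1 → slot 1
272: h=6 → slot 6
969: h=0 → slot 0
327: h=6, probe 6,7 → slot 7
921: h=6, probe 6,7,8 → slot 8
Table: [969, 114, _, _, 915, 387, 272, 327, 921, _, _]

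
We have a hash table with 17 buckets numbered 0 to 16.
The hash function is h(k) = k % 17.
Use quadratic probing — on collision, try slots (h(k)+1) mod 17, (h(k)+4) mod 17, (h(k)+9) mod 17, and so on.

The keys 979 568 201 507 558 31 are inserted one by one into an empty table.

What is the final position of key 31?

6

979: h=10 → slot 10
568: h=7 → slot 7
201: h=14 → slot 14
507: h=14, probe 14,15 → slot 15
558: h=14, probe 14,15,1 → slot 1
31: h=14, probe 14,15,1,6 → slot 6
Table: [∅, 558, ∅, ∅, ∅, ∅, 31, 568, ∅, ∅, 979, ∅, ∅, ∅, 201, 507, ∅]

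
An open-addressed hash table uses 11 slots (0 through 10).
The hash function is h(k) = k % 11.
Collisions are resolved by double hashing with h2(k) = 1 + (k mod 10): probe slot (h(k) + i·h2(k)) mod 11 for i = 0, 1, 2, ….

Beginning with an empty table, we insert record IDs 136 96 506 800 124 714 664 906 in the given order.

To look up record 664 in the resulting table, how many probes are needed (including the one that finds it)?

5

136 hashes to 4; slot 4 is free -> place at 4.
96 hashes to 8; slot 8 is free -> place at 8.
506 hashes to 0; slot 0 is free -> place at 0.
800 hashes to 8, h2=1; 8 taken -> place at 9.
124 hashes to 3; slot 3 is free -> place at 3.
714 hashes to 10; slot 10 is free -> place at 10.
664 hashes to 4, h2=5; 4,9,3,8 taken -> place at 2.
906 hashes to 4, h2=7; 4,0 taken -> place at 7.
Table: [506, —, 664, 124, 136, —, —, 906, 96, 800, 714]
Lookup 664: h=4, h2=5, probe 4,9,3,8,2 → found at 2.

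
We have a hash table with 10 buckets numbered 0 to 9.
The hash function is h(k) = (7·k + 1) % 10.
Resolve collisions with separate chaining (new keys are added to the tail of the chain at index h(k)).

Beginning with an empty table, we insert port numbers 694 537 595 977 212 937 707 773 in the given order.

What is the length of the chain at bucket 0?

4

Insert 694: h=9, bucket 9 empty -> new chain.
Insert 537: h=0, bucket 0 empty -> new chain.
Insert 595: h=6, bucket 6 empty -> new chain.
Insert 977: h=0, bucket 0 nonempty -> append to chain.
Insert 212: h=5, bucket 5 empty -> new chain.
Insert 937: h=0, bucket 0 nonempty -> append to chain.
Insert 707: h=0, bucket 0 nonempty -> append to chain.
Insert 773: h=2, bucket 2 empty -> new chain.
Final buckets:
0: 537 -> 977 -> 937 -> 707
1: _
2: 773
3: _
4: _
5: 212
6: 595
7: _
8: _
9: 694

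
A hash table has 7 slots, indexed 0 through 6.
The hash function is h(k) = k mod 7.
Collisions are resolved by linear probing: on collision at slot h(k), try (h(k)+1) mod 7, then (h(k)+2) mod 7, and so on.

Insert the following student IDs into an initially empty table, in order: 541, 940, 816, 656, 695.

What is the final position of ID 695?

6

Insert 541: h=2, slot 2 empty → index 2.
Insert 940: h=2, slot 2 occupied → index 3.
Insert 816: h=4, slot 4 empty → index 4.
Insert 656: h=5, slot 5 empty → index 5.
Insert 695: h=2, slots 2,3,4,5 occupied → index 6.
Table: [_, _, 541, 940, 816, 656, 695]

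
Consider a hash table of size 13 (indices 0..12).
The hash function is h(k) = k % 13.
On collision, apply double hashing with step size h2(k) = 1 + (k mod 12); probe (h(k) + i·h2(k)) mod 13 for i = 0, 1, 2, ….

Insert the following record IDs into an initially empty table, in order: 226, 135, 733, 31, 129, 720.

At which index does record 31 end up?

226: h=5 → slot 5
135: h=5, h2=4, probe 5,9 → slot 9
733: h=5, h2=2, probe 5,7 → slot 7
31: h=5, h2=8, probe 5,0 → slot 0
129: h=12 → slot 12
720: h=5, h2=1, probe 5,6 → slot 6
Table: [31, —, —, —, —, 226, 720, 733, —, 135, —, —, 129]

0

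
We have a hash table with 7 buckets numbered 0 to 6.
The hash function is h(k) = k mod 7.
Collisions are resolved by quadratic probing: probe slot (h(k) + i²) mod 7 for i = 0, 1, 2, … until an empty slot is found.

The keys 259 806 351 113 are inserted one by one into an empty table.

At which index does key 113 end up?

Insert 259: h=0, slot 0 empty -> index 0.
Insert 806: h=1, slot 1 empty -> index 1.
Insert 351: h=1, slot 1 occupied -> index 2.
Insert 113: h=1, slots 1,2 occupied -> index 5.
Table: [259, 806, 351, ., ., 113, .]

5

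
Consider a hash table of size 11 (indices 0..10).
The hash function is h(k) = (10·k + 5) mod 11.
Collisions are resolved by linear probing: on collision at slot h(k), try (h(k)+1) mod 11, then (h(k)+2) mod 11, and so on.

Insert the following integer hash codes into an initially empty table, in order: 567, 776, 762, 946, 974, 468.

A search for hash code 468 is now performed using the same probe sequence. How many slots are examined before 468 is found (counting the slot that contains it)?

567 hashes to 10; slot 10 is free -> place at 10.
776 hashes to 10; 10 taken -> place at 0.
762 hashes to 2; slot 2 is free -> place at 2.
946 hashes to 5; slot 5 is free -> place at 5.
974 hashes to 10; 10,0 taken -> place at 1.
468 hashes to 10; 10,0,1,2 taken -> place at 3.
Table: [776, 974, 762, 468, -, 946, -, -, -, -, 567]
Lookup 468: h=10, probe 10,0,1,2,3 → found at 3.

5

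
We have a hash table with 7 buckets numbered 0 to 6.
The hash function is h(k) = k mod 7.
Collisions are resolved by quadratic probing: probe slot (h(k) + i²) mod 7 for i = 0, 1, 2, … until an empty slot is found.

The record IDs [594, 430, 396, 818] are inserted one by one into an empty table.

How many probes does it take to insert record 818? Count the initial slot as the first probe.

2

594: h=6 → slot 6
430: h=3 → slot 3
396: h=4 → slot 4
818: h=6, probe 6,0 → slot 0
Table: [818, _, _, 430, 396, _, 594]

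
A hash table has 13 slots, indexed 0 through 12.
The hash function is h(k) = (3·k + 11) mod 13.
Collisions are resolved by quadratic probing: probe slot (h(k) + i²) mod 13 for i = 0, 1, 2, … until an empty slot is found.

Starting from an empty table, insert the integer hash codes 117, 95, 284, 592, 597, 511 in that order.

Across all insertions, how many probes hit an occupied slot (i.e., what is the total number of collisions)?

117 hashes to 11; slot 11 is free → place at 11.
95 hashes to 10; slot 10 is free → place at 10.
284 hashes to 5; slot 5 is free → place at 5.
592 hashes to 6; slot 6 is free → place at 6.
597 hashes to 8; slot 8 is free → place at 8.
511 hashes to 10; 10,11 taken → place at 1.
Table: [∅, 511, ∅, ∅, ∅, 284, 592, ∅, 597, ∅, 95, 117, ∅]

2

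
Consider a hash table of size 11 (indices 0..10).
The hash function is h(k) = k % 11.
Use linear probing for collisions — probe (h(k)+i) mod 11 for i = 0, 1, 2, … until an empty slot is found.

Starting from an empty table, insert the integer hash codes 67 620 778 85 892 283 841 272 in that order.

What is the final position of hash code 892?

2

67 hashes to 1; slot 1 is free => place at 1.
620 hashes to 4; slot 4 is free => place at 4.
778 hashes to 8; slot 8 is free => place at 8.
85 hashes to 8; 8 taken => place at 9.
892 hashes to 1; 1 taken => place at 2.
283 hashes to 8; 8,9 taken => place at 10.
841 hashes to 5; slot 5 is free => place at 5.
272 hashes to 8; 8,9,10 taken => place at 0.
Table: [272, 67, 892, _, 620, 841, _, _, 778, 85, 283]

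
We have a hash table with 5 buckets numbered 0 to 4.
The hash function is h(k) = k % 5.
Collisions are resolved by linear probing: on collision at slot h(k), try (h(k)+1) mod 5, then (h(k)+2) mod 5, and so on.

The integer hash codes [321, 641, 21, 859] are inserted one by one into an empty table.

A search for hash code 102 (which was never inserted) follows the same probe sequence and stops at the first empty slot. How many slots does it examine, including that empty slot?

Insert 321: h=1, slot 1 empty → index 1.
Insert 641: h=1, slot 1 occupied → index 2.
Insert 21: h=1, slots 1,2 occupied → index 3.
Insert 859: h=4, slot 4 empty → index 4.
Table: [_, 321, 641, 21, 859]
Lookup 102: h=2, probe 2,3,4,0 → slot 0 empty, not found.

4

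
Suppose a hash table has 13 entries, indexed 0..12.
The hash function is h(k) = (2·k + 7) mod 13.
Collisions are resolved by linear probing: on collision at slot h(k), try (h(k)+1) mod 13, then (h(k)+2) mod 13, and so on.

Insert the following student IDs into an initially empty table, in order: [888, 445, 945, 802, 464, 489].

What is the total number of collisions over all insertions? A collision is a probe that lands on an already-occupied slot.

6

Insert 888: h=2, slot 2 empty -> index 2.
Insert 445: h=0, slot 0 empty -> index 0.
Insert 945: h=12, slot 12 empty -> index 12.
Insert 802: h=12, slots 12,0 occupied -> index 1.
Insert 464: h=12, slots 12,0,1,2 occupied -> index 3.
Insert 489: h=10, slot 10 empty -> index 10.
Table: [445, 802, 888, 464, -, -, -, -, -, -, 489, -, 945]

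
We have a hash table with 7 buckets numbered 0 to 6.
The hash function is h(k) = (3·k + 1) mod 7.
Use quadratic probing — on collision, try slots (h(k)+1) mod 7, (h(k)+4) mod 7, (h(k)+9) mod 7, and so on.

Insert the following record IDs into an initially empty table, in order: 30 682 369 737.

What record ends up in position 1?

30 hashes to 0; slot 0 is free => place at 0.
682 hashes to 3; slot 3 is free => place at 3.
369 hashes to 2; slot 2 is free => place at 2.
737 hashes to 0; 0 taken => place at 1.
Table: [30, 737, 369, 682, -, -, -]

737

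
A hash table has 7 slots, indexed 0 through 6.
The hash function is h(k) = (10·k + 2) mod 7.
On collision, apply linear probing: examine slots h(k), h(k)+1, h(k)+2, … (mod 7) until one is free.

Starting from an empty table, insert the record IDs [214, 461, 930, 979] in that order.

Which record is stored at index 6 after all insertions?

214 hashes to 0; slot 0 is free -> place at 0.
461 hashes to 6; slot 6 is free -> place at 6.
930 hashes to 6; 6,0 taken -> place at 1.
979 hashes to 6; 6,0,1 taken -> place at 2.
Table: [214, 930, 979, _, _, _, 461]

461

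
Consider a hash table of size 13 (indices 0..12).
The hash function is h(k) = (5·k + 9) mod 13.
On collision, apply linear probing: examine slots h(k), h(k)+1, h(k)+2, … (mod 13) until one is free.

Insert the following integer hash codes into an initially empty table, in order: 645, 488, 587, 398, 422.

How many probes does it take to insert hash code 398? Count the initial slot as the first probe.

2

Insert 645: h=10, slot 10 empty → index 10.
Insert 488: h=5, slot 5 empty → index 5.
Insert 587: h=6, slot 6 empty → index 6.
Insert 398: h=10, slot 10 occupied → index 11.
Insert 422: h=0, slot 0 empty → index 0.
Table: [422, ∅, ∅, ∅, ∅, 488, 587, ∅, ∅, ∅, 645, 398, ∅]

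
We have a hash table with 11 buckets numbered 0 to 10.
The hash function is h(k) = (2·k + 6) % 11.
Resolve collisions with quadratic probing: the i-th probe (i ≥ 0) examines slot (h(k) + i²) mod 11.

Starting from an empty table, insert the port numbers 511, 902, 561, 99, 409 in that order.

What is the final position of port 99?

511: h=5 => slot 5
902: h=6 => slot 6
561: h=6, probe 6,7 => slot 7
99: h=6, probe 6,7,10 => slot 10
409: h=10, probe 10,0 => slot 0
Table: [409, -, -, -, -, 511, 902, 561, -, -, 99]

10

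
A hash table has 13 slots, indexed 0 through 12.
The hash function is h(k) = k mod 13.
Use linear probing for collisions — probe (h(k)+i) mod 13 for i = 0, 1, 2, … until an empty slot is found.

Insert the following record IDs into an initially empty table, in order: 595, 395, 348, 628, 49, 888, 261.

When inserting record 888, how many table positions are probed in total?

3

595 hashes to 10; slot 10 is free -> place at 10.
395 hashes to 5; slot 5 is free -> place at 5.
348 hashes to 10; 10 taken -> place at 11.
628 hashes to 4; slot 4 is free -> place at 4.
49 hashes to 10; 10,11 taken -> place at 12.
888 hashes to 4; 4,5 taken -> place at 6.
261 hashes to 1; slot 1 is free -> place at 1.
Table: [—, 261, —, —, 628, 395, 888, —, —, —, 595, 348, 49]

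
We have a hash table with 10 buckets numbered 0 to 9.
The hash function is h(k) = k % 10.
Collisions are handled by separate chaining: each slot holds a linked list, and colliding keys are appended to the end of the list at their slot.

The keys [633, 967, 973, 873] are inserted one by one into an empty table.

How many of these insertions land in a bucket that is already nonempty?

633 -> bucket 3
967 -> bucket 7
973 -> bucket 3 (collision)
873 -> bucket 3 (collision)
Final buckets:
0: .
1: .
2: .
3: 633 -> 973 -> 873
4: .
5: .
6: .
7: 967
8: .
9: .

2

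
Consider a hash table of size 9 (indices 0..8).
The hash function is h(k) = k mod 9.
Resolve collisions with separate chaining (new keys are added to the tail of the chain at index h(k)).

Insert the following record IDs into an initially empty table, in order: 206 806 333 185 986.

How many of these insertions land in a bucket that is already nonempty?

206 -> bucket 8
806 -> bucket 5
333 -> bucket 0
185 -> bucket 5 (collision)
986 -> bucket 5 (collision)
Final buckets:
0: 333
1: ∅
2: ∅
3: ∅
4: ∅
5: 806 -> 185 -> 986
6: ∅
7: ∅
8: 206

2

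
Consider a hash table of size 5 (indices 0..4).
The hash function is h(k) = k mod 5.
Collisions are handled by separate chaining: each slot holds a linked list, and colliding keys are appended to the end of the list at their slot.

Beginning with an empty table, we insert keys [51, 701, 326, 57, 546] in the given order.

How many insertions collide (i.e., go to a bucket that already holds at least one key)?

3

51 -> bucket 1
701 -> bucket 1 (collision)
326 -> bucket 1 (collision)
57 -> bucket 2
546 -> bucket 1 (collision)
Final buckets:
0: _
1: 51 -> 701 -> 326 -> 546
2: 57
3: _
4: _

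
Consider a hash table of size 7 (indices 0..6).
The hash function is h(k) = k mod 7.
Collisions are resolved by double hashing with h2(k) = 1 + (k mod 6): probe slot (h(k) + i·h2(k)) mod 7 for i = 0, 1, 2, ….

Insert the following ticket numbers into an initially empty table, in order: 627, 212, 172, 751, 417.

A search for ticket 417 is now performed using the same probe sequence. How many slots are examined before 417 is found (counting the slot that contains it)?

627 hashes to 4; slot 4 is free -> place at 4.
212 hashes to 2; slot 2 is free -> place at 2.
172 hashes to 4, h2=5; 4,2 taken -> place at 0.
751 hashes to 2, h2=2; 2,4 taken -> place at 6.
417 hashes to 4, h2=4; 4 taken -> place at 1.
Table: [172, 417, 212, ∅, 627, ∅, 751]
Lookup 417: h=4, h2=4, probe 4,1 → found at 1.

2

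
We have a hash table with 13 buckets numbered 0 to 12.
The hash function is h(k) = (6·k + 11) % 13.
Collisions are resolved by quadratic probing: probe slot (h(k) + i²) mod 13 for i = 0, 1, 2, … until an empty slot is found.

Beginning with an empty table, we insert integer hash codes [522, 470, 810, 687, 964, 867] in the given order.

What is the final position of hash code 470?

522 hashes to 10; slot 10 is free -> place at 10.
470 hashes to 10; 10 taken -> place at 11.
810 hashes to 9; slot 9 is free -> place at 9.
687 hashes to 12; slot 12 is free -> place at 12.
964 hashes to 10; 10,11 taken -> place at 1.
867 hashes to 0; slot 0 is free -> place at 0.
Table: [867, 964, -, -, -, -, -, -, -, 810, 522, 470, 687]

11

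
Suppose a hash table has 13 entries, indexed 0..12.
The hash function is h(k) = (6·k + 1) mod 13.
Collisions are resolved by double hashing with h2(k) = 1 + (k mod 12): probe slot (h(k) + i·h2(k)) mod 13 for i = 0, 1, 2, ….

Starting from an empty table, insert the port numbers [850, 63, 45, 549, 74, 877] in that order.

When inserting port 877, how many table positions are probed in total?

850 hashes to 5; slot 5 is free => place at 5.
63 hashes to 2; slot 2 is free => place at 2.
45 hashes to 11; slot 11 is free => place at 11.
549 hashes to 6; slot 6 is free => place at 6.
74 hashes to 3; slot 3 is free => place at 3.
877 hashes to 11, h2=2; 11 taken => place at 0.
Table: [877, _, 63, 74, _, 850, 549, _, _, _, _, 45, _]

2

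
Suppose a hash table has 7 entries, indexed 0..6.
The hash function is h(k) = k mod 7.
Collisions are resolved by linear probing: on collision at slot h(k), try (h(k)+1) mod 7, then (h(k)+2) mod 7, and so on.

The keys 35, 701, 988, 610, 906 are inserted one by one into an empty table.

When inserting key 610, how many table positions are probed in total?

3

35: h=0 => slot 0
701: h=1 => slot 1
988: h=1, probe 1,2 => slot 2
610: h=1, probe 1,2,3 => slot 3
906: h=3, probe 3,4 => slot 4
Table: [35, 701, 988, 610, 906, ∅, ∅]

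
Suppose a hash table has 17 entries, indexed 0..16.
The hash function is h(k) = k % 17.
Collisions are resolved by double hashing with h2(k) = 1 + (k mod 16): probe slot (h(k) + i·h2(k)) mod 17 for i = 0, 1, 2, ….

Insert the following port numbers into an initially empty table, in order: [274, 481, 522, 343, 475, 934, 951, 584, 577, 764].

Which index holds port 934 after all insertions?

274: h=2 -> slot 2
481: h=5 -> slot 5
522: h=12 -> slot 12
343: h=3 -> slot 3
475: h=16 -> slot 16
934: h=16, h2=7, probe 16,6 -> slot 6
951: h=16, h2=8, probe 16,7 -> slot 7
584: h=6, h2=9, probe 6,15 -> slot 15
577: h=16, h2=2, probe 16,1 -> slot 1
764: h=16, h2=13, probe 16,12,8 -> slot 8
Table: [-, 577, 274, 343, -, 481, 934, 951, 764, -, -, -, 522, -, -, 584, 475]

6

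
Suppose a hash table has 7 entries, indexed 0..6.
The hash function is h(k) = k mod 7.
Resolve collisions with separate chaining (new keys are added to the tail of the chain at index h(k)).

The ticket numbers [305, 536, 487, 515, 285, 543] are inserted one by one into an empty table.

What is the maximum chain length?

Insert 305: h=4, bucket 4 empty -> new chain.
Insert 536: h=4, bucket 4 nonempty -> append to chain.
Insert 487: h=4, bucket 4 nonempty -> append to chain.
Insert 515: h=4, bucket 4 nonempty -> append to chain.
Insert 285: h=5, bucket 5 empty -> new chain.
Insert 543: h=4, bucket 4 nonempty -> append to chain.
Final buckets:
0: ∅
1: ∅
2: ∅
3: ∅
4: 305 -> 536 -> 487 -> 515 -> 543
5: 285
6: ∅

5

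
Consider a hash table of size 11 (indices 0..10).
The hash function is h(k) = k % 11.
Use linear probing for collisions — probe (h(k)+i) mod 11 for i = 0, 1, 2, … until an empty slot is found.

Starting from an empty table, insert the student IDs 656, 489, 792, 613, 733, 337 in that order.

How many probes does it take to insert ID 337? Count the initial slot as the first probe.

656: h=7 -> slot 7
489: h=5 -> slot 5
792: h=0 -> slot 0
613: h=8 -> slot 8
733: h=7, probe 7,8,9 -> slot 9
337: h=7, probe 7,8,9,10 -> slot 10
Table: [792, ., ., ., ., 489, ., 656, 613, 733, 337]

4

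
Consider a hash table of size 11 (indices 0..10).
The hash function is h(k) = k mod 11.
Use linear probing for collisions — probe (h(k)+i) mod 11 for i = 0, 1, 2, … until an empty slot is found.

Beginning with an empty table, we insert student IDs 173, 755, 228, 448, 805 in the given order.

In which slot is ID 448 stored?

10

173: h=8 -> slot 8
755: h=7 -> slot 7
228: h=8, probe 8,9 -> slot 9
448: h=8, probe 8,9,10 -> slot 10
805: h=2 -> slot 2
Table: [∅, ∅, 805, ∅, ∅, ∅, ∅, 755, 173, 228, 448]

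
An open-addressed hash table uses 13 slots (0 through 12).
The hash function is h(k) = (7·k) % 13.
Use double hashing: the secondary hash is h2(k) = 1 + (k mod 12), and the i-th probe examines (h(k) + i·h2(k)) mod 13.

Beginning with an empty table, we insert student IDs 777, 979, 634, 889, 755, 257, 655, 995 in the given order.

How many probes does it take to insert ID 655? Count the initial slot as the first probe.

2

777: h=5 => slot 5
979: h=2 => slot 2
634: h=5, h2=11, probe 5,3 => slot 3
889: h=9 => slot 9
755: h=7 => slot 7
257: h=5, h2=6, probe 5,11 => slot 11
655: h=9, h2=8, probe 9,4 => slot 4
995: h=10 => slot 10
Table: [_, _, 979, 634, 655, 777, _, 755, _, 889, 995, 257, _]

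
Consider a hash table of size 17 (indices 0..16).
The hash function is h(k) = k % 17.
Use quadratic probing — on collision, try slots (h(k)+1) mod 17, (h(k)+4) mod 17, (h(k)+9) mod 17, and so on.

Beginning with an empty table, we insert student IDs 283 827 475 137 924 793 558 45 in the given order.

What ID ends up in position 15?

283 hashes to 11; slot 11 is free -> place at 11.
827 hashes to 11; 11 taken -> place at 12.
475 hashes to 16; slot 16 is free -> place at 16.
137 hashes to 1; slot 1 is free -> place at 1.
924 hashes to 6; slot 6 is free -> place at 6.
793 hashes to 11; 11,12 taken -> place at 15.
558 hashes to 14; slot 14 is free -> place at 14.
45 hashes to 11; 11,12,15 taken -> place at 3.
Table: [—, 137, —, 45, —, —, 924, —, —, —, —, 283, 827, —, 558, 793, 475]

793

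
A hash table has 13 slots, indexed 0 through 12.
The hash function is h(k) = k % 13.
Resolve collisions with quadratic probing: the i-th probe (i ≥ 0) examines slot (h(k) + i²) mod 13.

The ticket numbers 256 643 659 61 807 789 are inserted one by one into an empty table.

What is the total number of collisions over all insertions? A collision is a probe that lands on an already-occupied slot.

6

256: h=9 => slot 9
643: h=6 => slot 6
659: h=9, probe 9,10 => slot 10
61: h=9, probe 9,10,0 => slot 0
807: h=1 => slot 1
789: h=9, probe 9,10,0,5 => slot 5
Table: [61, 807, ., ., ., 789, 643, ., ., 256, 659, ., .]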